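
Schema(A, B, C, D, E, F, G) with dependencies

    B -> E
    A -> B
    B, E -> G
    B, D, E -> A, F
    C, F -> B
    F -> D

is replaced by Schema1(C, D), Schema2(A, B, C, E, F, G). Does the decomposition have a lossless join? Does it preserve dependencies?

lossy and not dependency-preserving

Lossless test: (C)⁺ = {C}, which is a superkey of neither fragment — lossy.
Dependency preservation: the restricted closure of {B, D, E} across the fragments never reaches {A, F}, so B, D, E → A, F cannot be enforced without a join — not preserved.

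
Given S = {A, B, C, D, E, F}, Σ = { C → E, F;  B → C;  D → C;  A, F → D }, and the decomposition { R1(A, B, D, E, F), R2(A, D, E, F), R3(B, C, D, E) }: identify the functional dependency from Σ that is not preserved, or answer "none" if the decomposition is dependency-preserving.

C → E, F

Check C → E, F: no single fragment contains all of {C, E, F}, and the restricted closure of {C} across the fragments never reaches {E, F}.
B → C is preserved.
D → C is preserved.
A, F → D is preserved.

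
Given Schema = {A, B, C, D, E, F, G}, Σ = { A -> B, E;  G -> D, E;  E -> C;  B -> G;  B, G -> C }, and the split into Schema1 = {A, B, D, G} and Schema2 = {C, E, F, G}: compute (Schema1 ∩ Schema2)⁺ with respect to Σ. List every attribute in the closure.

Schema1 ∩ Schema2 = {G}.
G → D, E applies, adding D, E
E → C applies, adding C
Closure: {C, D, E, G}.

C, D, E, G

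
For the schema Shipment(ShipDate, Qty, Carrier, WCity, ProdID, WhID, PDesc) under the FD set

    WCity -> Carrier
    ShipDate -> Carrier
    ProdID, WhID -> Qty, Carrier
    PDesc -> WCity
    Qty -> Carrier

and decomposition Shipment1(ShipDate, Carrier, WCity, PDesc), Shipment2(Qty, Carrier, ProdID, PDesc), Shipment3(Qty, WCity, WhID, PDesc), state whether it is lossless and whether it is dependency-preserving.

lossy and not dependency-preserving

Lossless test (chase): Rows 1 and 3 agree on WCity; apply WCity→Carrier and equate their Carrier entries. Rows 1 and 2 agree on PDesc; apply PDesc→WCity and equate their WCity entries. No row becomes fully distinguished — the join is lossy.
Dependency preservation: the restricted closure of {ProdID, WhID} across the fragments never reaches {Qty, Carrier}, so ProdID, WhID → Qty, Carrier cannot be enforced without a join — not preserved.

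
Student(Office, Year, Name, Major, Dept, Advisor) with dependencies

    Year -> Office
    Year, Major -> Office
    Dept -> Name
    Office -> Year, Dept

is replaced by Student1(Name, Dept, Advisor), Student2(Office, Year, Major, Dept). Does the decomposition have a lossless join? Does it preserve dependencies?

Lossless test: (Dept)⁺ = {Name, Dept}, which is a superkey of neither fragment — lossy.
Dependency preservation: every FD's attributes lie within a single fragment, so each can be enforced locally — preserved.

lossy but dependency-preserving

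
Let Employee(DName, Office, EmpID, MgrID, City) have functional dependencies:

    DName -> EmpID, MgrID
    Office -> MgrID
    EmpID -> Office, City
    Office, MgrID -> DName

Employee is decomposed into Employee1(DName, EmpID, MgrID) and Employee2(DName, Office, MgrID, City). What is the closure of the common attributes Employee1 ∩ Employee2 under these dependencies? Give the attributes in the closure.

DName, Office, EmpID, MgrID, City

Employee1 ∩ Employee2 = {DName, MgrID}.
DName → EmpID, MgrID applies, adding EmpID
EmpID → Office, City applies, adding Office, City
Closure: {DName, Office, EmpID, MgrID, City}.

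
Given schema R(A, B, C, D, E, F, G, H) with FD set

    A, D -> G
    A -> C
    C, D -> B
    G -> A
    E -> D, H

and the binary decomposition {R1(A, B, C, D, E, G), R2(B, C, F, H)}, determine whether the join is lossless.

No

Common attributes: R1 ∩ R2 = {B, C}.
No dependency enlarges {B, C}, so (B, C)⁺ = {B, C}.
The closure contains neither all of R1 = {A, B, C, D, E, G} nor all of R2 = {B, C, F, H}, so the common attributes are not a superkey of either fragment. The join is lossy.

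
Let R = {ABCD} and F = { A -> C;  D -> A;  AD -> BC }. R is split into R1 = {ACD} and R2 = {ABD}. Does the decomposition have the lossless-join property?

Yes

Common attributes: R1 ∩ R2 = {AD}.
Closure of {AD}: A → C applies, adding C; AD → BC applies, adding B. So (AD)⁺ = {ABCD}.
This closure contains every attribute of R1, so R1 ∩ R2 → R1. The join is lossless.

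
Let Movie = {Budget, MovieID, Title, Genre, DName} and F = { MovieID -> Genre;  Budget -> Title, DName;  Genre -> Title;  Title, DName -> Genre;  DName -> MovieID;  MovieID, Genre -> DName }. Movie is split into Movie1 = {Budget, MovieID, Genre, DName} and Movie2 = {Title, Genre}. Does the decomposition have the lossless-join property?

Common attributes: Movie1 ∩ Movie2 = {Genre}.
Closure of {Genre}: Genre → Title applies, adding Title. So (Genre)⁺ = {Title, Genre}.
This closure contains every attribute of Movie2, so Movie1 ∩ Movie2 → Movie2. The join is lossless.

Yes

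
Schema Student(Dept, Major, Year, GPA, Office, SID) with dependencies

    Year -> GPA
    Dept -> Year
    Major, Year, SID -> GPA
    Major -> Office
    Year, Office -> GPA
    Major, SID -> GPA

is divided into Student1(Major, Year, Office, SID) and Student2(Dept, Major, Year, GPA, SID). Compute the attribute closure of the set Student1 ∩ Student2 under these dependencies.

Major, Year, GPA, Office, SID

Student1 ∩ Student2 = {Major, Year, SID}.
Year → GPA applies, adding GPA
Major → Office applies, adding Office
Closure: {Major, Year, GPA, Office, SID}.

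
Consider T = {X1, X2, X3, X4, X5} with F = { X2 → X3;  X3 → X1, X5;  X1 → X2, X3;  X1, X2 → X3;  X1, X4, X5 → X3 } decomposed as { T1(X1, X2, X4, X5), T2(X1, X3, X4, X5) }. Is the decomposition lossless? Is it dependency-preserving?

Lossless test: (X1, X4, X5)⁺ = {X1, X2, X3, X4, X5}, which contains all of one fragment — lossless.
Dependency preservation: X2 → X3; X1 → X2, X3; X1, X2 → X3 are not contained in any single fragment, but the restricted closure of each left-hand side across the fragments still reaches the right-hand side; the remaining FDs each lie inside some fragment. All dependencies are preserved.

lossless and dependency-preserving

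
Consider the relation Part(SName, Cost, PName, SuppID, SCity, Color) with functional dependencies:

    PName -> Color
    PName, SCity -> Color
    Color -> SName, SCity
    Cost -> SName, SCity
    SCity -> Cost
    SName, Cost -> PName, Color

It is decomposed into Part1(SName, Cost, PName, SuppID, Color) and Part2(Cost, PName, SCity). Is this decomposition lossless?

Common attributes: Part1 ∩ Part2 = {Cost, PName}.
Closure of {Cost, PName}: PName → Color applies, adding Color; Color → SName, SCity applies, adding SName, SCity. So (Cost, PName)⁺ = {SName, Cost, PName, SCity, Color}.
This closure contains every attribute of Part2, so Part1 ∩ Part2 → Part2. The join is lossless.

Yes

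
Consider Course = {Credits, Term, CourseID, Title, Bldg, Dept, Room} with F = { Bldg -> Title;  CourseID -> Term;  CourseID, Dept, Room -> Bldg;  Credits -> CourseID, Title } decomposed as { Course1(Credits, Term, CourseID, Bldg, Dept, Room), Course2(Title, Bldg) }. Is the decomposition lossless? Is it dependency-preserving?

lossless but not dependency-preserving

Lossless test: (Bldg)⁺ = {Title, Bldg}, which contains all of one fragment — lossless.
Dependency preservation: the restricted closure of {Credits} across the fragments never reaches {CourseID, Title}, so Credits → CourseID, Title cannot be enforced without a join — not preserved.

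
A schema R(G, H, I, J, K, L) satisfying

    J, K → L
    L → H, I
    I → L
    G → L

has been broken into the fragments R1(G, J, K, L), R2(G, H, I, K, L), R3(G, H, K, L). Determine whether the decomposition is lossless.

Yes

Chase test. Columns are G, H, I, J, K, L; row i has aⱼ where attribute j ∈ Ri, else bᵢⱼ.
Initial tableau (one row per fragment):
  row 1: a1 b12 b13 a4 a5 a6
  row 2: a1 a2 a3 b24 a5 a6
  row 3: a1 a2 b33 b34 a5 a6
Rows 1 and 2 agree on L; apply L→H, I and equate their H, I entries.
Rows 1 and 3 agree on L; apply L→H, I and equate their H, I entries.
Row 1 is now all distinguished symbols — the join is lossless.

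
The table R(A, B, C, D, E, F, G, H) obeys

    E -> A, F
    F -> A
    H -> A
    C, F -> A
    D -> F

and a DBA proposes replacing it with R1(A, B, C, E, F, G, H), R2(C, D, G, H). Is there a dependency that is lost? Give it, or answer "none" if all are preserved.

Check D → F: no single fragment contains all of {D, F}, and the restricted closure of {D} across the fragments never reaches {F}.
E → A, F is preserved.
F → A is preserved.
H → A is preserved.
C, F → A is preserved.

D -> F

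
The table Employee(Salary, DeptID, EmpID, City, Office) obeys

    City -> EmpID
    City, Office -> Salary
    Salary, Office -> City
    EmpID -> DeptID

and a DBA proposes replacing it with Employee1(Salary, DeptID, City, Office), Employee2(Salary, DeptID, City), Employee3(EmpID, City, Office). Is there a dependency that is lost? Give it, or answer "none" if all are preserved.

EmpID -> DeptID

Check EmpID → DeptID: no single fragment contains all of {DeptID, EmpID}, and the restricted closure of {EmpID} across the fragments never reaches {DeptID}.
City → EmpID is preserved.
City, Office → Salary is preserved.
Salary, Office → City is preserved.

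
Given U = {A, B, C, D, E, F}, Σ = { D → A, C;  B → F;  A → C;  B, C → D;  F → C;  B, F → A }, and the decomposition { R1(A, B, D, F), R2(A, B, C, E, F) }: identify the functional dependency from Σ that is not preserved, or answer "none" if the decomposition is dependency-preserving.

none

D → A, C: restricted closure across fragments reaches A, C.
B → F lies within R1.
A → C lies within R2.
B, C → D: restricted closure across fragments reaches D.
F → C lies within R2.
B, F → A lies within R1.
Every dependency is enforceable on the fragments, so the decomposition is dependency-preserving.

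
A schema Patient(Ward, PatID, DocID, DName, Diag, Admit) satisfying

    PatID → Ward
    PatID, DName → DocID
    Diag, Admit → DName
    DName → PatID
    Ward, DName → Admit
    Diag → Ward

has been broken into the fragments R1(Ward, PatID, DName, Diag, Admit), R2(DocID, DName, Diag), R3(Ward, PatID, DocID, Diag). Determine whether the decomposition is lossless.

Chase test. Columns are Ward, PatID, DocID, DName, Diag, Admit; row i has aⱼ where attribute j ∈ Ri, else bᵢⱼ.
Initial tableau (one row per fragment):
  row 1: a1 a2 b13 a4 a5 a6
  row 2: b21 b22 a3 a4 a5 b26
  row 3: a1 a2 a3 b34 a5 b36
Rows 1 and 2 agree on DName; apply DName→PatID and equate their PatID entries.
Rows 1 and 2 agree on Diag; apply Diag→Ward and equate their Ward entries.
Rows 1 and 2 agree on PatID, DName; apply PatID, DName→DocID and equate their DocID entries.
Rows 1 and 2 agree on Ward, DName; apply Ward, DName→Admit and equate their Admit entries.
Row 1 is now all distinguished symbols — the join is lossless.

Yes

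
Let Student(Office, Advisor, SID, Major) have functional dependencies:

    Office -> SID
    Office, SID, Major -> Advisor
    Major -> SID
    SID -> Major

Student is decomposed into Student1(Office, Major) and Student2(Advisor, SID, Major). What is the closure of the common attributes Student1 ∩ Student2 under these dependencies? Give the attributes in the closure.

Student1 ∩ Student2 = {Major}.
Major → SID applies, adding SID
Closure: {SID, Major}.

SID, Major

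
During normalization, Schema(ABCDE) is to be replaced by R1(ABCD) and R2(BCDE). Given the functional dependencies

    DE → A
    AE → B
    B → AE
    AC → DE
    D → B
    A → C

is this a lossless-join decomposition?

Common attributes: R1 ∩ R2 = {BCD}.
Closure of {BCD}: B → AE applies, adding AE. So (BCD)⁺ = {ABCDE}.
This closure contains every attribute of R1, so R1 ∩ R2 → R1. The join is lossless.

Yes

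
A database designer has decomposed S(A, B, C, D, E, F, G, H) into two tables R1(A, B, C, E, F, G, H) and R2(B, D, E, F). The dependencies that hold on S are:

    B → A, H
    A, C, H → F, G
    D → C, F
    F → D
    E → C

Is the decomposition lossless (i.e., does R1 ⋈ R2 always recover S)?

Yes

Common attributes: R1 ∩ R2 = {B, E, F}.
Closure of {B, E, F}: B → A, H applies, adding A, H; F → D applies, adding D; E → C applies, adding C; A, C, H → F, G applies, adding G. So (B, E, F)⁺ = {A, B, C, D, E, F, G, H}.
This closure contains every attribute of R1, so R1 ∩ R2 → R1. The join is lossless.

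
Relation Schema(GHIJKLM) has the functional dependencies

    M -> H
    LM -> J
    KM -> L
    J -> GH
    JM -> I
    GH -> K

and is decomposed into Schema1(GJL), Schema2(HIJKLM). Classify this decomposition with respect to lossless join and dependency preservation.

lossless but not dependency-preserving

Lossless test: (JL)⁺ = {GHJKL}, which contains all of one fragment — lossless.
Dependency preservation: the restricted closure of {GH} across the fragments never reaches {K}, so GH → K cannot be enforced without a join — not preserved.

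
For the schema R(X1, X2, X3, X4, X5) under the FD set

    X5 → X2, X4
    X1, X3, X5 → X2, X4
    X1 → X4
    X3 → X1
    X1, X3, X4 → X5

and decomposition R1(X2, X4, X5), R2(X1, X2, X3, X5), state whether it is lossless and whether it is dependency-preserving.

lossless but not dependency-preserving

Lossless test: (X2, X5)⁺ = {X2, X4, X5}, which contains all of one fragment — lossless.
Dependency preservation: the restricted closure of {X1} across the fragments never reaches {X4}, so X1 → X4 cannot be enforced without a join — not preserved.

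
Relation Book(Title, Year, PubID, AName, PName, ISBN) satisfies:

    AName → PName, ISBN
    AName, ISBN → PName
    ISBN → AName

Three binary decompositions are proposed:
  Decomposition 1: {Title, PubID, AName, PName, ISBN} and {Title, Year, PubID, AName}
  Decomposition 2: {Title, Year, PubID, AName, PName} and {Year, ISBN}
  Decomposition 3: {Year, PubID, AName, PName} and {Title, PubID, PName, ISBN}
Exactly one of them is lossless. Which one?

Decomposition 1: common = {Title, PubID, AName}, closure = {Title, PubID, AName, PName, ISBN} → lossless.
Decomposition 2: common = {Year}, closure = {Year} → lossy.
Decomposition 3: common = {PubID, PName}, closure = {PubID, PName} → lossy.

Decomposition 1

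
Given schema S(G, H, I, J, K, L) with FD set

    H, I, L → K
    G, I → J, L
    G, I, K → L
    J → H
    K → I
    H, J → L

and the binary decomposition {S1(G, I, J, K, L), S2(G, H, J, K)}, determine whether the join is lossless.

Common attributes: S1 ∩ S2 = {G, J, K}.
Closure of {G, J, K}: J → H applies, adding H; K → I applies, adding I; H, J → L applies, adding L. So (G, J, K)⁺ = {G, H, I, J, K, L}.
This closure contains every attribute of S1, so S1 ∩ S2 → S1. The join is lossless.

Yes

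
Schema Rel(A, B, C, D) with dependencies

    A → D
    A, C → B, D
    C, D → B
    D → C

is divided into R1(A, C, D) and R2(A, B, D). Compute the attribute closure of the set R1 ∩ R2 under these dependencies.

R1 ∩ R2 = {A, D}.
D → C applies, adding C
A, C → B, D applies, adding B
Closure: {A, B, C, D}.

A, B, C, D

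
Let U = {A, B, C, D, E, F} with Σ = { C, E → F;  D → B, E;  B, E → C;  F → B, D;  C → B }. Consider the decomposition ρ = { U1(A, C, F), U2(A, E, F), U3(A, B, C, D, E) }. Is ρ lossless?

Chase test. Columns are A, B, C, D, E, F; row i has aⱼ where attribute j ∈ Ui, else bᵢⱼ.
Initial tableau (one row per fragment):
  row 1: a1 b12 a3 b14 b15 a6
  row 2: a1 b22 b23 b24 a5 a6
  row 3: a1 a2 a3 a4 a5 b36
Rows 1 and 2 agree on F; apply F→B, D and equate their B, D entries.
Rows 1 and 3 agree on C; apply C→B and equate their B entries.
Rows 1 and 2 agree on D; apply D→B, E and equate their B, E entries.
Rows 1 and 2 agree on B, E; apply B, E→C and equate their C entries.
Rows 1 and 3 agree on C, E; apply C, E→F and equate their F entries.
Rows 1 and 3 agree on F; apply F→B, D and equate their B, D entries.
Row 1 is now all distinguished symbols — the join is lossless.

Yes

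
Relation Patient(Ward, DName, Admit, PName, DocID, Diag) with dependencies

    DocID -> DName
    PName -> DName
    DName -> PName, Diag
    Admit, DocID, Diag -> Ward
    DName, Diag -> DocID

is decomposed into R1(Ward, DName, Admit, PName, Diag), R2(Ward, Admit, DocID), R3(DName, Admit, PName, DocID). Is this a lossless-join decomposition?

Chase test. Columns are Ward, DName, Admit, PName, DocID, Diag; row i has aⱼ where attribute j ∈ Ri, else bᵢⱼ.
Initial tableau (one row per fragment):
  row 1: a1 a2 a3 a4 b15 a6
  row 2: a1 b22 a3 b24 a5 b26
  row 3: b31 a2 a3 a4 a5 b36
Rows 2 and 3 agree on DocID; apply DocID→DName and equate their DName entries.
Rows 1 and 2 agree on DName; apply DName→PName, Diag and equate their PName, Diag entries.
Rows 1 and 3 agree on DName; apply DName→PName, Diag and equate their PName, Diag entries.
Rows 2 and 3 agree on Admit, DocID, Diag; apply Admit, DocID, Diag→Ward and equate their Ward entries.
Rows 1 and 2 agree on DName, Diag; apply DName, Diag→DocID and equate their DocID entries.
Row 1 is now all distinguished symbols — the join is lossless.

Yes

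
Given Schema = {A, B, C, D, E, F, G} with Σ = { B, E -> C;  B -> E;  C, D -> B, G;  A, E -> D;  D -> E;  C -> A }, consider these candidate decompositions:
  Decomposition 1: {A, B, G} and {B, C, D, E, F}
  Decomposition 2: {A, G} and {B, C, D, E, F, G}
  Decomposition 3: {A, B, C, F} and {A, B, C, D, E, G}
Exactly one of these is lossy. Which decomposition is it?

Decomposition 1: common = {B}, closure = {A, B, C, D, E, G} → lossless.
Decomposition 2: common = {G}, closure = {G} → lossy.
Decomposition 3: common = {A, B, C}, closure = {A, B, C, D, E, G} → lossless.

Decomposition 2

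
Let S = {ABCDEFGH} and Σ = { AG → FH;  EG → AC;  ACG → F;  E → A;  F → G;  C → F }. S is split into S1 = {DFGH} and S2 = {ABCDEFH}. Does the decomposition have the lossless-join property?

Common attributes: S1 ∩ S2 = {DFH}.
Closure of {DFH}: F → G applies, adding G. So (DFH)⁺ = {DFGH}.
This closure contains every attribute of S1, so S1 ∩ S2 → S1. The join is lossless.

Yes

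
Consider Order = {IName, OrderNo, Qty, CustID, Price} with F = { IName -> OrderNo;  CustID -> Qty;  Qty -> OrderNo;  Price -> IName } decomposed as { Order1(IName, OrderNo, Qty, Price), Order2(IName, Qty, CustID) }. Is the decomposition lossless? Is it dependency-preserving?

Lossless test: (IName, Qty)⁺ = {IName, OrderNo, Qty}, which is a superkey of neither fragment — lossy.
Dependency preservation: every FD's attributes lie within a single fragment, so each can be enforced locally — preserved.

lossy but dependency-preserving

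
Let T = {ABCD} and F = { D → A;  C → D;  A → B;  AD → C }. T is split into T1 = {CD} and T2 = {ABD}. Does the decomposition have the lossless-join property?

Common attributes: T1 ∩ T2 = {D}.
Closure of {D}: D → A applies, adding A; A → B applies, adding B; AD → C applies, adding C. So (D)⁺ = {ABCD}.
This closure contains every attribute of T1, so T1 ∩ T2 → T1. The join is lossless.

Yes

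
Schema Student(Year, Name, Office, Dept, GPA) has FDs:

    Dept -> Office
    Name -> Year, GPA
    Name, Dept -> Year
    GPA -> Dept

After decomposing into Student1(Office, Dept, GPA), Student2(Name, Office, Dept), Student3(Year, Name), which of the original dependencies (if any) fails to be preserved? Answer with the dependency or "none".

Check Name → Year, GPA: no single fragment contains all of {Year, Name, GPA}, and the restricted closure of {Name} across the fragments never reaches {Year, GPA}.
Dept → Office is preserved.
Name, Dept → Year is preserved.
GPA → Dept is preserved.

Name -> Year, GPA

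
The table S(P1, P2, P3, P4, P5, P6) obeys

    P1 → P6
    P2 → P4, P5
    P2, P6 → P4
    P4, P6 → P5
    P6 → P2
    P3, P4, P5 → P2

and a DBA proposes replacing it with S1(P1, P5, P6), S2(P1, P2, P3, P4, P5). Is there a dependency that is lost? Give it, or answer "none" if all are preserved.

P6 → P2

Check P6 → P2: no single fragment contains all of {P2, P6}, and the restricted closure of {P6} across the fragments never reaches {P2}.
P1 → P6 is preserved.
P2 → P4, P5 is preserved.
P2, P6 → P4 is preserved.
P4, P6 → P5 is preserved.
P3, P4, P5 → P2 is preserved.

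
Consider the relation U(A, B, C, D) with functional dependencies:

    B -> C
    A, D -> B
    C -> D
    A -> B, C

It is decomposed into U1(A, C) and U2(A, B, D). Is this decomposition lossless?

Common attributes: U1 ∩ U2 = {A}.
Closure of {A}: A → B, C applies, adding B, C; C → D applies, adding D. So (A)⁺ = {A, B, C, D}.
This closure contains every attribute of U1, so U1 ∩ U2 → U1. The join is lossless.

Yes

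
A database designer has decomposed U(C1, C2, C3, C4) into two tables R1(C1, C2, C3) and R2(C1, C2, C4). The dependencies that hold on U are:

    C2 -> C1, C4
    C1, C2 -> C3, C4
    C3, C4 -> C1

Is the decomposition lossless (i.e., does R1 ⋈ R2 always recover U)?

Yes

Common attributes: R1 ∩ R2 = {C1, C2}.
Closure of {C1, C2}: C2 → C1, C4 applies, adding C4; C1, C2 → C3, C4 applies, adding C3. So (C1, C2)⁺ = {C1, C2, C3, C4}.
This closure contains every attribute of R1, so R1 ∩ R2 → R1. The join is lossless.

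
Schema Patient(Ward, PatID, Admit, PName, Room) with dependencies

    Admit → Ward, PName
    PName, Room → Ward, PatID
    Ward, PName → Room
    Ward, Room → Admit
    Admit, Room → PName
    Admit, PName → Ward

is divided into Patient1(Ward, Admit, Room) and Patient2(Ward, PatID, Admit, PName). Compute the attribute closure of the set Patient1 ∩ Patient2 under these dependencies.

Ward, PatID, Admit, PName, Room

Patient1 ∩ Patient2 = {Ward, Admit}.
Admit → Ward, PName applies, adding PName
Ward, PName → Room applies, adding Room
PName, Room → Ward, PatID applies, adding PatID
Closure: {Ward, PatID, Admit, PName, Room}.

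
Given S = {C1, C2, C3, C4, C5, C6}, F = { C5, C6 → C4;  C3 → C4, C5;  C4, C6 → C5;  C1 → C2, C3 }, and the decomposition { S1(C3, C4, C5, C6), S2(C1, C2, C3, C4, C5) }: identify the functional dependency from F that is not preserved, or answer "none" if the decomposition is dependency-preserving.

none

C5, C6 → C4 lies within S1.
C3 → C4, C5 lies within S1.
C4, C6 → C5 lies within S1.
C1 → C2, C3 lies within S2.
Every dependency is enforceable on the fragments, so the decomposition is dependency-preserving.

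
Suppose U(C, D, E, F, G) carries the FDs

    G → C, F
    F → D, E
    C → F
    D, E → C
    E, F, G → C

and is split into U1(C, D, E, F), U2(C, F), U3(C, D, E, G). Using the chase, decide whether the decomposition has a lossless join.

Chase test. Columns are C, D, E, F, G; row i has aⱼ where attribute j ∈ Ui, else bᵢⱼ.
Initial tableau (one row per fragment):
  row 1: a1 a2 a3 a4 b15
  row 2: a1 b22 b23 a4 b25
  row 3: a1 a2 a3 b34 a5
Rows 1 and 2 agree on F; apply F→D, E and equate their D, E entries.
Rows 1 and 3 agree on C; apply C→F and equate their F entries.
Row 3 is now all distinguished symbols — the join is lossless.

Yes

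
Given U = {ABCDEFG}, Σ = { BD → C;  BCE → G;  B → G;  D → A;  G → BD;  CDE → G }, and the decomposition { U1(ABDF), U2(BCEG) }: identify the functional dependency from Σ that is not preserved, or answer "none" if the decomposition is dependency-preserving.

Check CDE → G: no single fragment contains all of {CDEG}, and the restricted closure of {CDE} across the fragments never reaches {G}.
BD → C is preserved.
BCE → G is preserved.
B → G is preserved.
D → A is preserved.
G → BD is preserved.

CDE → G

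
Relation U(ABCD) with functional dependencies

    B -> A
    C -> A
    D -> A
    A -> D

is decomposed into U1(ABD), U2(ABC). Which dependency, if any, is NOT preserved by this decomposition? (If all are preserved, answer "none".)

B → A lies within U1.
C → A lies within U2.
D → A lies within U1.
A → D lies within U1.
Every dependency is enforceable on the fragments, so the decomposition is dependency-preserving.

none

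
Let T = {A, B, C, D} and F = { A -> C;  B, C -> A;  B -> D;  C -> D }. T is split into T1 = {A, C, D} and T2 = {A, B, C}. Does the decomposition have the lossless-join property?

Common attributes: T1 ∩ T2 = {A, C}.
Closure of {A, C}: C → D applies, adding D. So (A, C)⁺ = {A, C, D}.
This closure contains every attribute of T1, so T1 ∩ T2 → T1. The join is lossless.

Yes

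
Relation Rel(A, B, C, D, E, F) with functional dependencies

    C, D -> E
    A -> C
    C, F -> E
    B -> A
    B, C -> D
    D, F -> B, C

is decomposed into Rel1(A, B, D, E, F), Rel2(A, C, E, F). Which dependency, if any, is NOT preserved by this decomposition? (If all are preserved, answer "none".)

C, D -> E

Check C, D → E: no single fragment contains all of {C, D, E}, and the restricted closure of {C, D} across the fragments never reaches {E}.
A → C is preserved.
C, F → E is preserved.
B → A is preserved.
B, C → D is preserved.
D, F → B, C is preserved.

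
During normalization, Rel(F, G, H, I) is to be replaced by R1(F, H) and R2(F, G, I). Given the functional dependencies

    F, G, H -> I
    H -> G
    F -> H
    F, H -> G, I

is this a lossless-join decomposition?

Yes

Common attributes: R1 ∩ R2 = {F}.
Closure of {F}: F → H applies, adding H; F, H → G, I applies, adding G, I. So (F)⁺ = {F, G, H, I}.
This closure contains every attribute of R1, so R1 ∩ R2 → R1. The join is lossless.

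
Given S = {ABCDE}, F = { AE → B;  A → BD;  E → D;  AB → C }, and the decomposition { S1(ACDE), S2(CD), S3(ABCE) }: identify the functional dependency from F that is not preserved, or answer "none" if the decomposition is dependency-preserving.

AE → B lies within S3.
A → BD: restricted closure across fragments reaches BD.
E → D lies within S1.
AB → C lies within S3.
Every dependency is enforceable on the fragments, so the decomposition is dependency-preserving.

none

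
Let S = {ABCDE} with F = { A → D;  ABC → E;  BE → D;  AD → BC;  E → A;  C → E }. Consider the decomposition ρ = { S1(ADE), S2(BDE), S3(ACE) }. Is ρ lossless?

Yes

Chase test. Columns are ABCDE; row i has aⱼ where attribute j ∈ Si, else bᵢⱼ.
Initial tableau (one row per fragment):
  row 1: a1 b12 b13 a4 a5
  row 2: b21 a2 b23 a4 a5
  row 3: a1 b32 a3 b34 a5
Rows 1 and 3 agree on A; apply A→D and equate their D entries.
Rows 1 and 3 agree on AD; apply AD→BC and equate their BC entries.
Rows 1 and 2 agree on E; apply E→A and equate their A entries.
Rows 1 and 2 agree on AD; apply AD→BC and equate their BC entries.
Row 1 is now all distinguished symbols — the join is lossless.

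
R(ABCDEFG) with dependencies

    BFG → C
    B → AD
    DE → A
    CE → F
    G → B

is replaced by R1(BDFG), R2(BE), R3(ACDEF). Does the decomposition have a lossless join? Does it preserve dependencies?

Lossless test (chase): Rows 1 and 2 agree on B; apply B→AD and equate their AD entries. Rows 2 and 3 agree on DE; apply DE→A and equate their A entries. No row becomes fully distinguished — the join is lossy.
Dependency preservation: the restricted closure of {BFG} across the fragments never reaches {C}, so BFG → C cannot be enforced without a join — not preserved.

lossy and not dependency-preserving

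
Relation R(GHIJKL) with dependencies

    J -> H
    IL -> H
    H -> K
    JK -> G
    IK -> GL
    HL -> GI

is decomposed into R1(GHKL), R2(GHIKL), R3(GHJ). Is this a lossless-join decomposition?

No

Chase test. Columns are GHIJKL; row i has aⱼ where attribute j ∈ Ri, else bᵢⱼ.
Initial tableau (one row per fragment):
  row 1: a1 a2 b13 b14 a5 a6
  row 2: a1 a2 a3 b24 a5 a6
  row 3: a1 a2 b33 a4 b35 b36
Rows 1 and 3 agree on H; apply H→K and equate their K entries.
Rows 1 and 2 agree on HL; apply HL→GI and equate their GI entries.
No row becomes fully distinguished — the join is lossy.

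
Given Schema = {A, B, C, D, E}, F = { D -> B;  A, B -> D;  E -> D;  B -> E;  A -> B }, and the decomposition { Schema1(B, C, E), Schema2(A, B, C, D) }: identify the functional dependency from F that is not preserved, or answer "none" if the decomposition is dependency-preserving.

D → B lies within Schema2.
A, B → D lies within Schema2.
E → D: restricted closure across fragments reaches D.
B → E lies within Schema1.
A → B lies within Schema2.
Every dependency is enforceable on the fragments, so the decomposition is dependency-preserving.

none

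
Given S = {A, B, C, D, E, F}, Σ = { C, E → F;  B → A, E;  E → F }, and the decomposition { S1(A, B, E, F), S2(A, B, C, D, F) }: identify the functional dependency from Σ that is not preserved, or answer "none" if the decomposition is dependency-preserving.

none

C, E → F: restricted closure across fragments reaches F.
B → A, E lies within S1.
E → F lies within S1.
Every dependency is enforceable on the fragments, so the decomposition is dependency-preserving.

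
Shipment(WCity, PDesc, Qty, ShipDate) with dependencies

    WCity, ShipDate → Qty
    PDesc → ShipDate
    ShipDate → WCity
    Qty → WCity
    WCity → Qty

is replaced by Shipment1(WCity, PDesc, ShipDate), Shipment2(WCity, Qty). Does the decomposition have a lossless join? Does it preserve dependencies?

Lossless test: (WCity)⁺ = {WCity, Qty}, which contains all of one fragment — lossless.
Dependency preservation: WCity, ShipDate → Qty is not contained in any single fragment, but the restricted closure of its left-hand side across the fragments still reaches the right-hand side; the remaining FDs each lie inside some fragment. All dependencies are preserved.

lossless and dependency-preserving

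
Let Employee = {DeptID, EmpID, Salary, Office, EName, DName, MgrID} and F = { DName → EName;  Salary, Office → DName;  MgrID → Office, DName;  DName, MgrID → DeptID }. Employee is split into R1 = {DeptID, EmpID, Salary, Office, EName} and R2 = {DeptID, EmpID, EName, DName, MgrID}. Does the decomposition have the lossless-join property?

No

Common attributes: R1 ∩ R2 = {DeptID, EmpID, EName}.
No dependency enlarges {DeptID, EmpID, EName}, so (DeptID, EmpID, EName)⁺ = {DeptID, EmpID, EName}.
The closure contains neither all of R1 = {DeptID, EmpID, Salary, Office, EName} nor all of R2 = {DeptID, EmpID, EName, DName, MgrID}, so the common attributes are not a superkey of either fragment. The join is lossy.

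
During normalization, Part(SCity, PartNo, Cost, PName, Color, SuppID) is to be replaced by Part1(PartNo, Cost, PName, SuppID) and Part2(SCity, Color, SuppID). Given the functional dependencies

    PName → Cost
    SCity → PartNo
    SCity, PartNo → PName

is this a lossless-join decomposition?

Common attributes: Part1 ∩ Part2 = {SuppID}.
No dependency enlarges {SuppID}, so (SuppID)⁺ = {SuppID}.
The closure contains neither all of Part1 = {PartNo, Cost, PName, SuppID} nor all of Part2 = {SCity, Color, SuppID}, so the common attributes are not a superkey of either fragment. The join is lossy.

No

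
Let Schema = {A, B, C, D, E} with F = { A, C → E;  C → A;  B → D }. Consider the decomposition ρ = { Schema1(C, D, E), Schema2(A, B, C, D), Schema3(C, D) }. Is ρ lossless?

Chase test. Columns are A, B, C, D, E; row i has aⱼ where attribute j ∈ Schemai, else bᵢⱼ.
Initial tableau (one row per fragment):
  row 1: b11 b12 a3 a4 a5
  row 2: a1 a2 a3 a4 b25
  row 3: b31 b32 a3 a4 b35
Rows 1 and 2 agree on C; apply C→A and equate their A entries.
Rows 1 and 3 agree on C; apply C→A and equate their A entries.
Rows 1 and 2 agree on A, C; apply A, C→E and equate their E entries.
Rows 1 and 3 agree on A, C; apply A, C→E and equate their E entries.
Row 2 is now all distinguished symbols — the join is lossless.

Yes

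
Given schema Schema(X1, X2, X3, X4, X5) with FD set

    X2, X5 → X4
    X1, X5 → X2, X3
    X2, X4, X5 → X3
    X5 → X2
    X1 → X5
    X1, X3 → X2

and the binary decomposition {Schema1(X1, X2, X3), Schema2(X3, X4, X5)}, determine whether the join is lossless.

Common attributes: Schema1 ∩ Schema2 = {X3}.
No dependency enlarges {X3}, so (X3)⁺ = {X3}.
The closure contains neither all of Schema1 = {X1, X2, X3} nor all of Schema2 = {X3, X4, X5}, so the common attributes are not a superkey of either fragment. The join is lossy.

No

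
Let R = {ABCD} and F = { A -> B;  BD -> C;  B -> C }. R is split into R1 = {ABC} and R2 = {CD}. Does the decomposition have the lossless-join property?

No

Common attributes: R1 ∩ R2 = {C}.
No dependency enlarges {C}, so (C)⁺ = {C}.
The closure contains neither all of R1 = {ABC} nor all of R2 = {CD}, so the common attributes are not a superkey of either fragment. The join is lossy.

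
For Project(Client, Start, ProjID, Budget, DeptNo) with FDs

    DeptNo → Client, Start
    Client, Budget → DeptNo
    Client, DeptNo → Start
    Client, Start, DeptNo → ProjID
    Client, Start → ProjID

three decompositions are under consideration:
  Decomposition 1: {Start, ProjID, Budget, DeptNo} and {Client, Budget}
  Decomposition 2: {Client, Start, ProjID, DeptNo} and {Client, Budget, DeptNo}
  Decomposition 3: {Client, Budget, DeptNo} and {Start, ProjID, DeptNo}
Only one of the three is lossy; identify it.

Decomposition 1: common = {Budget}, closure = {Budget} → lossy.
Decomposition 2: common = {Client, DeptNo}, closure = {Client, Start, ProjID, DeptNo} → lossless.
Decomposition 3: common = {DeptNo}, closure = {Client, Start, ProjID, DeptNo} → lossless.

Decomposition 1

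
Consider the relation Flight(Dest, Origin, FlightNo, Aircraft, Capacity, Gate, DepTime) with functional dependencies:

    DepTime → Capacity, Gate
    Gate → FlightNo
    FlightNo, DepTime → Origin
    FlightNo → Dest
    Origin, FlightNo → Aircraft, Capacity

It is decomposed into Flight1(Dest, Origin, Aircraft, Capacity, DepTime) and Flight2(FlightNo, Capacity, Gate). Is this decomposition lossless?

Common attributes: Flight1 ∩ Flight2 = {Capacity}.
No dependency enlarges {Capacity}, so (Capacity)⁺ = {Capacity}.
The closure contains neither all of Flight1 = {Dest, Origin, Aircraft, Capacity, DepTime} nor all of Flight2 = {FlightNo, Capacity, Gate}, so the common attributes are not a superkey of either fragment. The join is lossy.

No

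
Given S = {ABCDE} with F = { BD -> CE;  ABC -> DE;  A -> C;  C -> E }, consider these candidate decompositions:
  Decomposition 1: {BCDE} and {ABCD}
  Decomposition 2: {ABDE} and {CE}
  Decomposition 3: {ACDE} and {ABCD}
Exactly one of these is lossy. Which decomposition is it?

Decomposition 1: common = {BCD}, closure = {BCDE} → lossless.
Decomposition 2: common = {E}, closure = {E} → lossy.
Decomposition 3: common = {ACD}, closure = {ACDE} → lossless.

Decomposition 2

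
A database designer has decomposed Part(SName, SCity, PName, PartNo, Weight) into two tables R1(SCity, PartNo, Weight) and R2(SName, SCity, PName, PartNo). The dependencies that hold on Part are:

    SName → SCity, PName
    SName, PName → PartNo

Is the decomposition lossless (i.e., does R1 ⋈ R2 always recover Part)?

No

Common attributes: R1 ∩ R2 = {SCity, PartNo}.
No dependency enlarges {SCity, PartNo}, so (SCity, PartNo)⁺ = {SCity, PartNo}.
The closure contains neither all of R1 = {SCity, PartNo, Weight} nor all of R2 = {SName, SCity, PName, PartNo}, so the common attributes are not a superkey of either fragment. The join is lossy.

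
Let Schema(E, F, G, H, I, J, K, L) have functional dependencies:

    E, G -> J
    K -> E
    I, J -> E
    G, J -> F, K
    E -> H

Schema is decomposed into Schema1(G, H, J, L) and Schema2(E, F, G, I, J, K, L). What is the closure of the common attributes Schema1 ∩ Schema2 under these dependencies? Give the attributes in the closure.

E, F, G, H, J, K, L

Schema1 ∩ Schema2 = {G, J, L}.
G, J → F, K applies, adding F, K
K → E applies, adding E
E → H applies, adding H
Closure: {E, F, G, H, J, K, L}.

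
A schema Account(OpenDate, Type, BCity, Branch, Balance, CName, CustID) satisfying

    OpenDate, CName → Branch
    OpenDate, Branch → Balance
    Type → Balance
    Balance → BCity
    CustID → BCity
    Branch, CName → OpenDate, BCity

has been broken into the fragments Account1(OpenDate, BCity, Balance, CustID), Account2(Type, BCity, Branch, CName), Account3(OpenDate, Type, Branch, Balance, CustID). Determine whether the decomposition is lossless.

Chase test. Columns are OpenDate, Type, BCity, Branch, Balance, CName, CustID; row i has aⱼ where attribute j ∈ Accounti, else bᵢⱼ.
Initial tableau (one row per fragment):
  row 1: a1 b12 a3 b14 a5 b16 a7
  row 2: b21 a2 a3 a4 b25 a6 b27
  row 3: a1 a2 b33 a4 a5 b36 a7
Rows 2 and 3 agree on Type; apply Type→Balance and equate their Balance entries.
Rows 1 and 3 agree on Balance; apply Balance→BCity and equate their BCity entries.
No row becomes fully distinguished — the join is lossy.

No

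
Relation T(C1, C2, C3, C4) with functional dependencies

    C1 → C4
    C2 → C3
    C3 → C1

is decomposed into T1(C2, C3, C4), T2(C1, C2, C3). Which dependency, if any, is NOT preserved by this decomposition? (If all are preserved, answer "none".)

C1 → C4

Check C1 → C4: no single fragment contains all of {C1, C4}, and the restricted closure of {C1} across the fragments never reaches {C4}.
C2 → C3 is preserved.
C3 → C1 is preserved.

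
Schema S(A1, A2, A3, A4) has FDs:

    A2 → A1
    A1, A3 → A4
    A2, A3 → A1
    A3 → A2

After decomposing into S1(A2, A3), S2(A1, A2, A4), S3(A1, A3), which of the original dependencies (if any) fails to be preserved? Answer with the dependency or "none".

A1, A3 → A4

Check A1, A3 → A4: no single fragment contains all of {A1, A3, A4}, and the restricted closure of {A1, A3} across the fragments never reaches {A4}.
A2 → A1 is preserved.
A2, A3 → A1 is preserved.
A3 → A2 is preserved.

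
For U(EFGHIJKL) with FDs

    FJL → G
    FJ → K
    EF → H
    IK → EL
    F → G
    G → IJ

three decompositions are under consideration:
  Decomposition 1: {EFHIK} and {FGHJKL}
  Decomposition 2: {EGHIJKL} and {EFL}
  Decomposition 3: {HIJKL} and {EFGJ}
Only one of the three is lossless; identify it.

Decomposition 1

Decomposition 1: common = {FHK}, closure = {EFGHIJKL} → lossless.
Decomposition 2: common = {EL}, closure = {EL} → lossy.
Decomposition 3: common = {J}, closure = {J} → lossy.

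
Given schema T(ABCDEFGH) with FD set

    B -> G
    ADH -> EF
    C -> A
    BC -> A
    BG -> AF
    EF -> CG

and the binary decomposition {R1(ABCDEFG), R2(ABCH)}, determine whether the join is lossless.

Common attributes: R1 ∩ R2 = {ABC}.
Closure of {ABC}: B → G applies, adding G; BG → AF applies, adding F. So (ABC)⁺ = {ABCFG}.
The closure contains neither all of R1 = {ABCDEFG} nor all of R2 = {ABCH}, so the common attributes are not a superkey of either fragment. The join is lossy.

No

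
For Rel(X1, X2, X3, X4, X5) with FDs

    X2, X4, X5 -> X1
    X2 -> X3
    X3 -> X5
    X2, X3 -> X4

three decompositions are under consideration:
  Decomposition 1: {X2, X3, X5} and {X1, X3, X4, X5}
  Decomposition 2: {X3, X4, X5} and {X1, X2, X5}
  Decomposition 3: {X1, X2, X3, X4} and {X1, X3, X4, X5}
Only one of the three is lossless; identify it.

Decomposition 3

Decomposition 1: common = {X3, X5}, closure = {X3, X5} → lossy.
Decomposition 2: common = {X5}, closure = {X5} → lossy.
Decomposition 3: common = {X1, X3, X4}, closure = {X1, X3, X4, X5} → lossless.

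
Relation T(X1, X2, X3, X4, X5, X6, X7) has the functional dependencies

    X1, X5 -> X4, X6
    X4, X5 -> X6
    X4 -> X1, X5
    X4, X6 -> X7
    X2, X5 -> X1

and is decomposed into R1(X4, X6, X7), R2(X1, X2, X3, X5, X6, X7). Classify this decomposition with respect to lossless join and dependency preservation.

Lossless test: (X6, X7)⁺ = {X6, X7}, which is a superkey of neither fragment — lossy.
Dependency preservation: the restricted closure of {X1, X5} across the fragments never reaches {X4, X6}, so X1, X5 → X4, X6 cannot be enforced without a join — not preserved.

lossy and not dependency-preserving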